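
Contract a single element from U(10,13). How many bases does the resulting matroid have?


Contracting e from U(10,13) gives U(9,12).
Bases of U(9,12) = C(12,9) = 220.

220


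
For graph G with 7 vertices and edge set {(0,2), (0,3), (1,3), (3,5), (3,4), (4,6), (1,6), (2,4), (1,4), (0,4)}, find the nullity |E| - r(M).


Cycle rank (nullity) = |E| - r(M) = |E| - (|V| - c).
|E| = 10, |V| = 7, c = 1.
Nullity = 10 - (7 - 1) = 10 - 6 = 4.

4


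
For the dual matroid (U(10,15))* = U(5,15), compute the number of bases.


The dual of U(r,n) is U(n-r, n) = U(5,15).
Bases of U(5,15) are all (5)-element subsets.
|B(M*)| = C(15,5) = 15! / (5! * 10!) = 3003.

3003


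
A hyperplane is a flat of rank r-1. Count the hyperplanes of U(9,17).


Hyperplanes of U(9,17) are flats of rank 8.
In a uniform matroid, these are exactly the (8)-element subsets.
Count = C(17,8) = 17! / (8! * 9!) = 24310.

24310


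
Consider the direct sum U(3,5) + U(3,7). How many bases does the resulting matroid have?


Bases of a direct sum M1 + M2: |B| = |B(M1)| * |B(M2)|.
|B(U(3,5))| = C(5,3) = 10.
|B(U(3,7))| = C(7,3) = 35.
Total bases = 10 * 35 = 350.

350


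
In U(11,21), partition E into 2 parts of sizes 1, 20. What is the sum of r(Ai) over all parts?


r(Ai) = min(|Ai|, 11) for each part.
Sum = min(1,11) + min(20,11)
    = 1 + 11
    = 12.

12


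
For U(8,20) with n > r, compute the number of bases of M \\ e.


Deleting e from U(8,20) gives U(8,19) since n > r.
Bases of U(8,19) = C(19,8) = 19! / (8! * 11!) = 75582.

75582


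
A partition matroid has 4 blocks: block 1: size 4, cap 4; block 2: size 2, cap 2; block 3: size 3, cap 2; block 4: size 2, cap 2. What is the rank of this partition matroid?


Rank of a partition matroid = sum of min(|Si|, ci) for each block.
= min(4,4) + min(2,2) + min(3,2) + min(2,2)
= 4 + 2 + 2 + 2
= 10.

10


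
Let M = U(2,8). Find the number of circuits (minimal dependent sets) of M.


In U(2,8), circuits are the (3)-element subsets.
Any set of 3 elements is dependent, and removing any one element gives
an independent set of size 2, so it is a minimal dependent set.
Number of circuits = C(8,3) = (8 * 7 * 6) / (1 * 2 * 3) = 56.

56


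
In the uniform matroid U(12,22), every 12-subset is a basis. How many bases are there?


Bases of U(12,22) are all 12-element subsets of the 22-element ground set.
Number of bases = C(22,12).
C(22,12) = 646646.

646646


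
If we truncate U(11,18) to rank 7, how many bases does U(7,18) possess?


Truncating U(11,18) to rank 7 gives U(7,18).
Bases of U(7,18) are all 7-element subsets of 18 elements.
Number of bases = C(18,7) = 31824.

31824


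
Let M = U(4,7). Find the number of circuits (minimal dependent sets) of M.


In U(4,7), circuits are the (5)-element subsets.
Any set of 5 elements is dependent, and removing any one element gives
an independent set of size 4, so it is a minimal dependent set.
Number of circuits = (7 choose 5) = 21.

21


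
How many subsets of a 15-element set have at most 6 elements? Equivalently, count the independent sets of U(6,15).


Independent sets of U(6,15) are all subsets of size <= 6.
Count = (15 choose 0) + (15 choose 1) + (15 choose 2) + (15 choose 3) + (15 choose 4) + (15 choose 5) + (15 choose 6)
     = 1 + 15 + 105 + 455 + 1365 + 3003 + 5005
     = 9949.

9949


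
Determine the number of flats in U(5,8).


Flats of U(5,8): every subset of size < 5 is a flat, plus E itself.
Count = (8 choose 0) + (8 choose 1) + (8 choose 2) + (8 choose 3) + (8 choose 4) + 1
     = 1 + 8 + 28 + 56 + 70 + 1
     = 164.

164


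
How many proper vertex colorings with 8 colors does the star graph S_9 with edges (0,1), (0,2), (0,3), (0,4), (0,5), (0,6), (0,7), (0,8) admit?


P(tree, k) = k * (k-1)^(8) for any tree on 9 vertices.
P(8) = 8 * 7^8 = 8 * 5764801 = 46118408.

46118408


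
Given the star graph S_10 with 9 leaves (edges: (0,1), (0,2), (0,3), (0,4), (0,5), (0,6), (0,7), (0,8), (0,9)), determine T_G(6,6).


A star on 10 vertices is a tree with 9 edges.
T(x,y) = x^(9) for any tree.
T(6,6) = 6^9 = 10077696.

10077696


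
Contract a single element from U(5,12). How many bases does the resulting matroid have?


Contracting e from U(5,12) gives U(4,11).
Bases of U(4,11) = (11 choose 4) = 330.

330


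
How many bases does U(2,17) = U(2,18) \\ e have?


Deleting e from U(2,18) gives U(2,17) since n > r.
Bases of U(2,17) = C(17,2) = 17! / (2! * 15!) = 136.

136


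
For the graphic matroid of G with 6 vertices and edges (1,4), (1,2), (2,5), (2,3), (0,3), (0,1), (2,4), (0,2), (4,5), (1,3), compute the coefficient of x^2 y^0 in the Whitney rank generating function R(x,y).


R(x,y) = sum over A in 2^E of x^(r(E)-r(A)) * y^(|A|-r(A)).
G has 6 vertices, 10 edges. r(E) = 5.
Enumerate all 2^10 = 1024 subsets.
Count subsets with r(E)-r(A)=2 and |A|-r(A)=0: 114.

114


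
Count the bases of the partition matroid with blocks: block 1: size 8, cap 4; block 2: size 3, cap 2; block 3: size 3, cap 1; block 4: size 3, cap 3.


A basis picks exactly ci elements from block i.
Number of bases = product of C(|Si|, ci).
= C(8,4) * C(3,2) * C(3,1) * C(3,3)
= 70 * 3 * 3 * 1
= 630.

630


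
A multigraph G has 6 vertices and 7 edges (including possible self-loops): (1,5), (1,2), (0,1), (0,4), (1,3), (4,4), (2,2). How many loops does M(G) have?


In a graphic matroid, a loop is a self-loop edge (u,u) with rank 0.
Examining all 7 edges for self-loops...
Self-loops found: (4,4), (2,2)
Number of loops = 2.

2


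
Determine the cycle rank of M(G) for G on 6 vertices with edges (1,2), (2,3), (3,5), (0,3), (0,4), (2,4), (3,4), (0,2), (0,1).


Cycle rank (nullity) = |E| - r(M) = |E| - (|V| - c).
|E| = 9, |V| = 6, c = 1.
Nullity = 9 - (6 - 1) = 9 - 5 = 4.

4


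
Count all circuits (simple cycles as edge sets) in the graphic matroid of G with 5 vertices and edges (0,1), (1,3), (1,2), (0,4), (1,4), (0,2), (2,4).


A circuit in a graphic matroid = edge set of a simple cycle.
G has 5 vertices and 7 edges.
Enumerating all minimal edge subsets forming cycles...
Total circuits found: 7.

7


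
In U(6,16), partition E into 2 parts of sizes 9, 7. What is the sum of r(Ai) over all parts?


r(Ai) = min(|Ai|, 6) for each part.
Sum = min(9,6) + min(7,6)
    = 6 + 6
    = 12.

12


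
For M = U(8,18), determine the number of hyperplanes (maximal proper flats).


Hyperplanes of U(8,18) are flats of rank 7.
In a uniform matroid, these are exactly the (7)-element subsets.
Count = C(18,7) = 18! / (7! * 11!) = 31824.

31824


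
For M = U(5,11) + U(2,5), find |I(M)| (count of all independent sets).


For a direct sum, |I(M1+M2)| = |I(M1)| * |I(M2)|.
|I(U(5,11))| = sum C(11,k) for k=0..5 = 1024.
|I(U(2,5))| = sum C(5,k) for k=0..2 = 16.
Total = 1024 * 16 = 16384.

16384


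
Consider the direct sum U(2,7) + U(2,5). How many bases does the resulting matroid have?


Bases of a direct sum M1 + M2: |B| = |B(M1)| * |B(M2)|.
|B(U(2,7))| = C(7,2) = 21.
|B(U(2,5))| = C(5,2) = 10.
Total bases = 21 * 10 = 210.

210


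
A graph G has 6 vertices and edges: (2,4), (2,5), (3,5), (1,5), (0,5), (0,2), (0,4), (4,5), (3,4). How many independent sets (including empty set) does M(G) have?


An independent set in a graphic matroid is an acyclic edge subset.
G has 6 vertices and 9 edges.
Enumerate all 2^9 = 512 subsets, checking for acyclicity.
Total independent sets = 256.

256


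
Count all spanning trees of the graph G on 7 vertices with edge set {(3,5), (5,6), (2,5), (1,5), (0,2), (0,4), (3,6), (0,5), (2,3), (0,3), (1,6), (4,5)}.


By Kirchhoff's matrix tree theorem, the number of spanning trees equals
the determinant of any cofactor of the Laplacian matrix L.
G has 7 vertices and 12 edges.
Computing the (6 x 6) cofactor determinant gives 257.

257


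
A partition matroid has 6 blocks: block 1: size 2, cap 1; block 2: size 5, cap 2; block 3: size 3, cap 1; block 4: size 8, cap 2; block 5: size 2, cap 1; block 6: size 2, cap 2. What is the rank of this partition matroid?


Rank of a partition matroid = sum of min(|Si|, ci) for each block.
= min(2,1) + min(5,2) + min(3,1) + min(8,2) + min(2,1) + min(2,2)
= 1 + 2 + 1 + 2 + 1 + 2
= 9.

9


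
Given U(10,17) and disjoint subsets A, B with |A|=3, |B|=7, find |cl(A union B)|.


|A union B| = 3 + 7 = 10 (disjoint).
In U(10,17), cl(S) = S if |S| < 10, else cl(S) = E.
Since 10 >= 10, cl(A union B) = E.
|cl(A union B)| = 17.

17


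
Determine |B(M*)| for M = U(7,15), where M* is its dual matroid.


The dual of U(r,n) is U(n-r, n) = U(8,15).
Bases of U(8,15) are all (8)-element subsets.
|B(M*)| = (15 choose 8) = 6435.

6435


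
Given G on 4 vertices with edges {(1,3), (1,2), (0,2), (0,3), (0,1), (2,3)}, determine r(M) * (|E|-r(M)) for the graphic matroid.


r(M) = |V| - c = 4 - 1 = 3.
nullity = |E| - r(M) = 6 - 3 = 3.
Product = 3 * 3 = 9.

9


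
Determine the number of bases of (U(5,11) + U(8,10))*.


(M1+M2)* = M1* + M2*.
M1* = U(6,11), bases: C(11,6) = 462.
M2* = U(2,10), bases: C(10,2) = 45.
|B(M*)| = 462 * 45 = 20790.

20790


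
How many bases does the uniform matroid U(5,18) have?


Bases of U(5,18) are all 5-element subsets of the 18-element ground set.
Number of bases = C(18,5).
C(18,5) = 8568.

8568


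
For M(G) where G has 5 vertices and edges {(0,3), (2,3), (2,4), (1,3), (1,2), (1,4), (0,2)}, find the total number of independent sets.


An independent set in a graphic matroid is an acyclic edge subset.
G has 5 vertices and 7 edges.
Enumerate all 2^7 = 128 subsets, checking for acyclicity.
Total independent sets = 82.

82


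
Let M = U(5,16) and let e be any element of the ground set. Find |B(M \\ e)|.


Deleting e from U(5,16) gives U(5,15) since n > r.
Bases of U(5,15) = C(15,5) = 15! / (5! * 10!) = 3003.

3003


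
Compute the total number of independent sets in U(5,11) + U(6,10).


For a direct sum, |I(M1+M2)| = |I(M1)| * |I(M2)|.
|I(U(5,11))| = sum C(11,k) for k=0..5 = 1024.
|I(U(6,10))| = sum C(10,k) for k=0..6 = 848.
Total = 1024 * 848 = 868352.

868352


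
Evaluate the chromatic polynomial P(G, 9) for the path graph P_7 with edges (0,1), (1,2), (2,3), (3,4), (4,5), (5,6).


P(P_7, k) = k * (k-1)^(6).
P(9) = 9 * 8^6 = 9 * 262144 = 2359296.

2359296


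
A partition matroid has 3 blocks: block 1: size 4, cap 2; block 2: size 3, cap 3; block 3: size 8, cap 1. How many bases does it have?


A basis picks exactly ci elements from block i.
Number of bases = product of C(|Si|, ci).
= C(4,2) * C(3,3) * C(8,1)
= 6 * 1 * 8
= 48.

48


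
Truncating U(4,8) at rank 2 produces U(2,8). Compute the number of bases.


Truncating U(4,8) to rank 2 gives U(2,8).
Bases of U(2,8) are all 2-element subsets of 8 elements.
Number of bases = (8 choose 2) = 28.

28


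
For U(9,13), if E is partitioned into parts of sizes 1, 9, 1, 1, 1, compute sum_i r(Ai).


r(Ai) = min(|Ai|, 9) for each part.
Sum = min(1,9) + min(9,9) + min(1,9) + min(1,9) + min(1,9)
    = 1 + 9 + 1 + 1 + 1
    = 13.

13


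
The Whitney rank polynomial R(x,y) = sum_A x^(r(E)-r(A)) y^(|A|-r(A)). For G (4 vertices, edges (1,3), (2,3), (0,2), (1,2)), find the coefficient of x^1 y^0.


R(x,y) = sum over A in 2^E of x^(r(E)-r(A)) * y^(|A|-r(A)).
G has 4 vertices, 4 edges. r(E) = 3.
Enumerate all 2^4 = 16 subsets.
Count subsets with r(E)-r(A)=1 and |A|-r(A)=0: 6.

6


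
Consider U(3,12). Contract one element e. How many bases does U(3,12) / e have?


Contracting e from U(3,12) gives U(2,11).
Bases of U(2,11) = C(11,2) = 11! / (2! * 9!) = 55.

55


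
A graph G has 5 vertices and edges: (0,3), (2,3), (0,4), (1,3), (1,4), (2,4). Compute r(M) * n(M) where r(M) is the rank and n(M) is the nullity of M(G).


r(M) = |V| - c = 5 - 1 = 4.
nullity = |E| - r(M) = 6 - 4 = 2.
Product = 4 * 2 = 8.

8


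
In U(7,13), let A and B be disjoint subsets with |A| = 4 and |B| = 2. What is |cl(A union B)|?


|A union B| = 4 + 2 = 6 (disjoint).
In U(7,13), cl(S) = S if |S| < 7, else cl(S) = E.
Since 6 < 7, cl(A union B) = A union B.
|cl(A union B)| = 6.

6


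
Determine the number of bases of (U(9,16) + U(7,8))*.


(M1+M2)* = M1* + M2*.
M1* = U(7,16), bases: C(16,7) = 11440.
M2* = U(1,8), bases: C(8,1) = 8.
|B(M*)| = 11440 * 8 = 91520.

91520


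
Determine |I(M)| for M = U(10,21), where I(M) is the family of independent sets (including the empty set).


Independent sets of U(10,21) are all subsets of size <= 10.
Count = (21 choose 0) + (21 choose 1) + (21 choose 2) + (21 choose 3) + (21 choose 4) + (21 choose 5) + (21 choose 6) + (21 choose 7) + (21 choose 8) + (21 choose 9) + (21 choose 10)
     = 1 + 21 + 210 + 1330 + 5985 + 20349 + 54264 + 116280 + 203490 + 293930 + 352716
     = 1048576.

1048576


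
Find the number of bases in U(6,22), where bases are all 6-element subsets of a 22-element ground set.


Bases of U(6,22) are all 6-element subsets of the 22-element ground set.
Number of bases = C(22,6).
C(22,6) = 74613.

74613


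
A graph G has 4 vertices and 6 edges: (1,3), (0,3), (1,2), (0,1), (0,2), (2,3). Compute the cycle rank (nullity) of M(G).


Cycle rank (nullity) = |E| - r(M) = |E| - (|V| - c).
|E| = 6, |V| = 4, c = 1.
Nullity = 6 - (4 - 1) = 6 - 3 = 3.

3


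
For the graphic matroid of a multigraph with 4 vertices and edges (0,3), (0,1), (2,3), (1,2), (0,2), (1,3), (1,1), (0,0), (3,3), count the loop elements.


In a graphic matroid, a loop is a self-loop edge (u,u) with rank 0.
Examining all 9 edges for self-loops...
Self-loops found: (1,1), (0,0), (3,3)
Number of loops = 3.

3


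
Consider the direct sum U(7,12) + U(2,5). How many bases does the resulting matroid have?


Bases of a direct sum M1 + M2: |B| = |B(M1)| * |B(M2)|.
|B(U(7,12))| = C(12,7) = 792.
|B(U(2,5))| = C(5,2) = 10.
Total bases = 792 * 10 = 7920.

7920


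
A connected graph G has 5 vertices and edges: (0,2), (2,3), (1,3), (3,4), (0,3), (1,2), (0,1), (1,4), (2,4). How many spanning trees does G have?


By Kirchhoff's matrix tree theorem, the number of spanning trees equals
the determinant of any cofactor of the Laplacian matrix L.
G has 5 vertices and 9 edges.
Computing the (4 x 4) cofactor determinant gives 75.

75


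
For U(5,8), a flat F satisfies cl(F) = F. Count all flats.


Flats of U(5,8): every subset of size < 5 is a flat, plus E itself.
Count = C(8,0) + C(8,1) + C(8,2) + C(8,3) + C(8,4) + 1
     = 1 + 8 + 28 + 56 + 70 + 1
     = 164.

164


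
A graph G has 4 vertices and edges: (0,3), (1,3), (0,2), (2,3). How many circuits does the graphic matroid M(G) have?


A circuit in a graphic matroid = edge set of a simple cycle.
G has 4 vertices and 4 edges.
Enumerating all minimal edge subsets forming cycles...
Total circuits found: 1.

1


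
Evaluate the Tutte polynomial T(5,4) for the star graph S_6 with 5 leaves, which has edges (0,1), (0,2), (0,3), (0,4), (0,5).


A star on 6 vertices is a tree with 5 edges.
T(x,y) = x^(5) for any tree.
T(5,4) = 5^5 = 3125.

3125


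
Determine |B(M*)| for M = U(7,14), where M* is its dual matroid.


The dual of U(r,n) is U(n-r, n) = U(7,14).
Bases of U(7,14) are all (7)-element subsets.
|B(M*)| = C(14,7) = 3432.

3432


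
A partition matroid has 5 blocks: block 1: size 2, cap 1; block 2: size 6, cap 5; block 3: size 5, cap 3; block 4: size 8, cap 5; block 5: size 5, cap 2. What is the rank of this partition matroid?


Rank of a partition matroid = sum of min(|Si|, ci) for each block.
= min(2,1) + min(6,5) + min(5,3) + min(8,5) + min(5,2)
= 1 + 5 + 3 + 5 + 2
= 16.

16


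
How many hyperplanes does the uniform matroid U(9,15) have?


Hyperplanes of U(9,15) are flats of rank 8.
In a uniform matroid, these are exactly the (8)-element subsets.
Count = (15 choose 8) = 6435.

6435


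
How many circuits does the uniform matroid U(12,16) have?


In U(12,16), circuits are the (13)-element subsets.
Any set of 13 elements is dependent, and removing any one element gives
an independent set of size 12, so it is a minimal dependent set.
Number of circuits = C(16,13) = 16! / (13! * 3!) = 560.

560


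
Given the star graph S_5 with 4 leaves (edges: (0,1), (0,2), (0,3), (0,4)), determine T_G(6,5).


A star on 5 vertices is a tree with 4 edges.
T(x,y) = x^(4) for any tree.
T(6,5) = 6^4 = 1296.

1296


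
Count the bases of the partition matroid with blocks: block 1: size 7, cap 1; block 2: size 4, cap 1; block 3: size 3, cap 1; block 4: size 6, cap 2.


A basis picks exactly ci elements from block i.
Number of bases = product of C(|Si|, ci).
= C(7,1) * C(4,1) * C(3,1) * C(6,2)
= 7 * 4 * 3 * 15
= 1260.

1260


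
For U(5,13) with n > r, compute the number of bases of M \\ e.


Deleting e from U(5,13) gives U(5,12) since n > r.
Bases of U(5,12) = C(12,5) = 792.

792


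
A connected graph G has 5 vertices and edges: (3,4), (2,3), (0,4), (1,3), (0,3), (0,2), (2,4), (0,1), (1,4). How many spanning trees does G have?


By Kirchhoff's matrix tree theorem, the number of spanning trees equals
the determinant of any cofactor of the Laplacian matrix L.
G has 5 vertices and 9 edges.
Computing the (4 x 4) cofactor determinant gives 75.

75


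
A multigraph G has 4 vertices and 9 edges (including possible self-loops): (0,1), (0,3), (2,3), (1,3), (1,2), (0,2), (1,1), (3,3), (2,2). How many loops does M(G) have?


In a graphic matroid, a loop is a self-loop edge (u,u) with rank 0.
Examining all 9 edges for self-loops...
Self-loops found: (1,1), (3,3), (2,2)
Number of loops = 3.

3


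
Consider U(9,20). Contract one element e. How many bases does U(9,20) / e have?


Contracting e from U(9,20) gives U(8,19).
Bases of U(8,19) = C(19,8) = 75582.

75582


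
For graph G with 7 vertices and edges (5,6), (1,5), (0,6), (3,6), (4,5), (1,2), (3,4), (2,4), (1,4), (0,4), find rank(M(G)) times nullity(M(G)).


r(M) = |V| - c = 7 - 1 = 6.
nullity = |E| - r(M) = 10 - 6 = 4.
Product = 6 * 4 = 24.

24


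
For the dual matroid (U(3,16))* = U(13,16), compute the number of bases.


The dual of U(r,n) is U(n-r, n) = U(13,16).
Bases of U(13,16) are all (13)-element subsets.
|B(M*)| = (16 choose 13) = 560.

560


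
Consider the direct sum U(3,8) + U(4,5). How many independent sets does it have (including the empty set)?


For a direct sum, |I(M1+M2)| = |I(M1)| * |I(M2)|.
|I(U(3,8))| = sum C(8,k) for k=0..3 = 93.
|I(U(4,5))| = sum C(5,k) for k=0..4 = 31.
Total = 93 * 31 = 2883.

2883


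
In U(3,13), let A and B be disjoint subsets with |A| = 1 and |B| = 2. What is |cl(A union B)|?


|A union B| = 1 + 2 = 3 (disjoint).
In U(3,13), cl(S) = S if |S| < 3, else cl(S) = E.
Since 3 >= 3, cl(A union B) = E.
|cl(A union B)| = 13.

13


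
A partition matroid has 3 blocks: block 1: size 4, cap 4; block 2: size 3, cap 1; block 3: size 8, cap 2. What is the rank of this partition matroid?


Rank of a partition matroid = sum of min(|Si|, ci) for each block.
= min(4,4) + min(3,1) + min(8,2)
= 4 + 1 + 2
= 7.

7


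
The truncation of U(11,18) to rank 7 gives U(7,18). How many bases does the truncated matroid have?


Truncating U(11,18) to rank 7 gives U(7,18).
Bases of U(7,18) are all 7-element subsets of 18 elements.
Number of bases = C(18,7) = 31824.

31824


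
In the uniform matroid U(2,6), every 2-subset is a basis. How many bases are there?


Bases of U(2,6) are all 2-element subsets of the 6-element ground set.
Number of bases = C(6,2).
(6 choose 2) = 15.

15


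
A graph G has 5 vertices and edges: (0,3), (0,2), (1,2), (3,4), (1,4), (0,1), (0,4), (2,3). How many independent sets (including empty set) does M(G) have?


An independent set in a graphic matroid is an acyclic edge subset.
G has 5 vertices and 8 edges.
Enumerate all 2^8 = 256 subsets, checking for acyclicity.
Total independent sets = 134.

134


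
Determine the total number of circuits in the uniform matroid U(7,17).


In U(7,17), circuits are the (8)-element subsets.
Any set of 8 elements is dependent, and removing any one element gives
an independent set of size 7, so it is a minimal dependent set.
Number of circuits = C(17,8) = 24310.

24310


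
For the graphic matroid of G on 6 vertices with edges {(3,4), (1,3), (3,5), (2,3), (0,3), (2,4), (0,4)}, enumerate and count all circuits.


A circuit in a graphic matroid = edge set of a simple cycle.
G has 6 vertices and 7 edges.
Enumerating all minimal edge subsets forming cycles...
Total circuits found: 3.

3


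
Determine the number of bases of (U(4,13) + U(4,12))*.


(M1+M2)* = M1* + M2*.
M1* = U(9,13), bases: C(13,9) = 715.
M2* = U(8,12), bases: C(12,8) = 495.
|B(M*)| = 715 * 495 = 353925.

353925


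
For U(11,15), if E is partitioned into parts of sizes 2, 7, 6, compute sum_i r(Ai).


r(Ai) = min(|Ai|, 11) for each part.
Sum = min(2,11) + min(7,11) + min(6,11)
    = 2 + 7 + 6
    = 15.

15


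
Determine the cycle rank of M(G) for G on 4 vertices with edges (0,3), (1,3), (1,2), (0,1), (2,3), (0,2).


Cycle rank (nullity) = |E| - r(M) = |E| - (|V| - c).
|E| = 6, |V| = 4, c = 1.
Nullity = 6 - (4 - 1) = 6 - 3 = 3.

3


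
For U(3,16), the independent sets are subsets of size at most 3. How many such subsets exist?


Independent sets of U(3,16) are all subsets of size <= 3.
Count = (16 choose 0) + (16 choose 1) + (16 choose 2) + (16 choose 3)
     = 1 + 16 + 120 + 560
     = 697.

697


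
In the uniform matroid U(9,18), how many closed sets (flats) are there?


Flats of U(9,18): every subset of size < 9 is a flat, plus E itself.
Count = C(18,0) + C(18,1) + C(18,2) + C(18,3) + C(18,4) + C(18,5) + C(18,6) + C(18,7) + C(18,8) + 1
     = 1 + 18 + 153 + 816 + 3060 + 8568 + 18564 + 31824 + 43758 + 1
     = 106763.

106763


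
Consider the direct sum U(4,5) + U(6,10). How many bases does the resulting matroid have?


Bases of a direct sum M1 + M2: |B| = |B(M1)| * |B(M2)|.
|B(U(4,5))| = C(5,4) = 5.
|B(U(6,10))| = C(10,6) = 210.
Total bases = 5 * 210 = 1050.

1050


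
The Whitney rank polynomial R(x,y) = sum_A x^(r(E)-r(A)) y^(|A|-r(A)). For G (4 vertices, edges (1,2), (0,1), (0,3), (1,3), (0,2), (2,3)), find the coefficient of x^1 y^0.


R(x,y) = sum over A in 2^E of x^(r(E)-r(A)) * y^(|A|-r(A)).
G has 4 vertices, 6 edges. r(E) = 3.
Enumerate all 2^6 = 64 subsets.
Count subsets with r(E)-r(A)=1 and |A|-r(A)=0: 15.

15


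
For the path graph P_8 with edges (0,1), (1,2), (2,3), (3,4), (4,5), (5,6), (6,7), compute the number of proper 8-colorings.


P(P_8, k) = k * (k-1)^(7).
P(8) = 8 * 7^7 = 8 * 823543 = 6588344.

6588344


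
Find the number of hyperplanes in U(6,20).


Hyperplanes of U(6,20) are flats of rank 5.
In a uniform matroid, these are exactly the (5)-element subsets.
Count = C(20,5) = 15504.

15504


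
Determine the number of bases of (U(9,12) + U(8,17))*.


(M1+M2)* = M1* + M2*.
M1* = U(3,12), bases: C(12,3) = 220.
M2* = U(9,17), bases: C(17,9) = 24310.
|B(M*)| = 220 * 24310 = 5348200.

5348200


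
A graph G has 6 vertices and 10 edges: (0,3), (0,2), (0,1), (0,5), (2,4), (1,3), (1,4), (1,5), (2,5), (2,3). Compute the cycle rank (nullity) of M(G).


Cycle rank (nullity) = |E| - r(M) = |E| - (|V| - c).
|E| = 10, |V| = 6, c = 1.
Nullity = 10 - (6 - 1) = 10 - 5 = 5.

5


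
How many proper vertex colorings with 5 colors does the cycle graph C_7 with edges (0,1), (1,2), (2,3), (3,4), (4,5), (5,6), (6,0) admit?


P(C_7, k) = (k-1)^7 + (-1)^7*(k-1).
P(5) = (4)^7 - 4
= 16384 - 4 = 16380.

16380


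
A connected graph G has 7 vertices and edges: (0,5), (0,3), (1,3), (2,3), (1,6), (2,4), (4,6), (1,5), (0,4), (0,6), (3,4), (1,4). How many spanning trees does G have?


By Kirchhoff's matrix tree theorem, the number of spanning trees equals
the determinant of any cofactor of the Laplacian matrix L.
G has 7 vertices and 12 edges.
Computing the (6 x 6) cofactor determinant gives 296.

296


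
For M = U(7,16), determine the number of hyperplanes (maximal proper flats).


Hyperplanes of U(7,16) are flats of rank 6.
In a uniform matroid, these are exactly the (6)-element subsets.
Count = C(16,6) = 16! / (6! * 10!) = 8008.

8008


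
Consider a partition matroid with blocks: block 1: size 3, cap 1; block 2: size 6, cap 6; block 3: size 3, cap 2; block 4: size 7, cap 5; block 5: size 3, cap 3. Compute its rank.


Rank of a partition matroid = sum of min(|Si|, ci) for each block.
= min(3,1) + min(6,6) + min(3,2) + min(7,5) + min(3,3)
= 1 + 6 + 2 + 5 + 3
= 17.

17


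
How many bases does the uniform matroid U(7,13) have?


Bases of U(7,13) are all 7-element subsets of the 13-element ground set.
Number of bases = C(13,7).
(13 choose 7) = 1716.

1716


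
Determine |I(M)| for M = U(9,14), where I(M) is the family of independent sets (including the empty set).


Independent sets of U(9,14) are all subsets of size <= 9.
Count = (14 choose 0) + (14 choose 1) + (14 choose 2) + (14 choose 3) + (14 choose 4) + (14 choose 5) + (14 choose 6) + (14 choose 7) + (14 choose 8) + (14 choose 9)
     = 1 + 14 + 91 + 364 + 1001 + 2002 + 3003 + 3432 + 3003 + 2002
     = 14913.

14913


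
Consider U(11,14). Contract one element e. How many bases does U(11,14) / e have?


Contracting e from U(11,14) gives U(10,13).
Bases of U(10,13) = C(13,10) = 13! / (10! * 3!) = 286.

286


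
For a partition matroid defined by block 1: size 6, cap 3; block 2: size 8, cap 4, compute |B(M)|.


A basis picks exactly ci elements from block i.
Number of bases = product of C(|Si|, ci).
= C(6,3) * C(8,4)
= 20 * 70
= 1400.

1400


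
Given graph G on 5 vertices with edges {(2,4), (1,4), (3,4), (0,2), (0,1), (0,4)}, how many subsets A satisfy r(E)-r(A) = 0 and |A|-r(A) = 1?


R(x,y) = sum over A in 2^E of x^(r(E)-r(A)) * y^(|A|-r(A)).
G has 5 vertices, 6 edges. r(E) = 4.
Enumerate all 2^6 = 64 subsets.
Count subsets with r(E)-r(A)=0 and |A|-r(A)=1: 5.

5


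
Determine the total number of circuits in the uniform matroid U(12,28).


In U(12,28), circuits are the (13)-element subsets.
Any set of 13 elements is dependent, and removing any one element gives
an independent set of size 12, so it is a minimal dependent set.
Number of circuits = (28 choose 13) = 37442160.

37442160


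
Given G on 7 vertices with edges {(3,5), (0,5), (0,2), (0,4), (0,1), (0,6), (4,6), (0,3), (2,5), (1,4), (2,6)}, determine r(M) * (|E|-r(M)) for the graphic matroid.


r(M) = |V| - c = 7 - 1 = 6.
nullity = |E| - r(M) = 11 - 6 = 5.
Product = 6 * 5 = 30.

30


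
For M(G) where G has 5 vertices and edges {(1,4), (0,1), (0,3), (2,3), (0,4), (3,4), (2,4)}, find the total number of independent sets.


An independent set in a graphic matroid is an acyclic edge subset.
G has 5 vertices and 7 edges.
Enumerate all 2^7 = 128 subsets, checking for acyclicity.
Total independent sets = 82.

82


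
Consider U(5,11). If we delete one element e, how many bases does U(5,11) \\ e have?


Deleting e from U(5,11) gives U(5,10) since n > r.
Bases of U(5,10) = (10 choose 5) = 252.

252


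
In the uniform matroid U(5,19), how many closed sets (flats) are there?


Flats of U(5,19): every subset of size < 5 is a flat, plus E itself.
Count = (19 choose 0) + (19 choose 1) + (19 choose 2) + (19 choose 3) + (19 choose 4) + 1
     = 1 + 19 + 171 + 969 + 3876 + 1
     = 5037.

5037


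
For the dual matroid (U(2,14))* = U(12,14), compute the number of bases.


The dual of U(r,n) is U(n-r, n) = U(12,14).
Bases of U(12,14) are all (12)-element subsets.
|B(M*)| = C(14,12) = 91.

91


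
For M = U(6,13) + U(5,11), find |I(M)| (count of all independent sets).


For a direct sum, |I(M1+M2)| = |I(M1)| * |I(M2)|.
|I(U(6,13))| = sum C(13,k) for k=0..6 = 4096.
|I(U(5,11))| = sum C(11,k) for k=0..5 = 1024.
Total = 4096 * 1024 = 4194304.

4194304


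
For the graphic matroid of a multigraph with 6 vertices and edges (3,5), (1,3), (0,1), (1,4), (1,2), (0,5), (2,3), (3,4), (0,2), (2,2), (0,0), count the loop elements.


In a graphic matroid, a loop is a self-loop edge (u,u) with rank 0.
Examining all 11 edges for self-loops...
Self-loops found: (2,2), (0,0)
Number of loops = 2.

2


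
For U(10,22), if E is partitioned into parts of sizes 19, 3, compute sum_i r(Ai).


r(Ai) = min(|Ai|, 10) for each part.
Sum = min(19,10) + min(3,10)
    = 10 + 3
    = 13.

13


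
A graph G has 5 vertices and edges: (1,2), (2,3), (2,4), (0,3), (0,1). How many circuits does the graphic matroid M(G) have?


A circuit in a graphic matroid = edge set of a simple cycle.
G has 5 vertices and 5 edges.
Enumerating all minimal edge subsets forming cycles...
Total circuits found: 1.

1


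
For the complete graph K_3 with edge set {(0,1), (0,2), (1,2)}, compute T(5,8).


T(K_3; x,y) = x^2 + x + y.
T(5,8) = 25 + 5 + 8 = 38.

38


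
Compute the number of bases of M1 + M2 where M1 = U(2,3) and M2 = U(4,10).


Bases of a direct sum M1 + M2: |B| = |B(M1)| * |B(M2)|.
|B(U(2,3))| = C(3,2) = 3.
|B(U(4,10))| = C(10,4) = 210.
Total bases = 3 * 210 = 630.

630


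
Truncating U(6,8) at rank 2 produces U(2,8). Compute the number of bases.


Truncating U(6,8) to rank 2 gives U(2,8).
Bases of U(2,8) are all 2-element subsets of 8 elements.
Number of bases = C(8,2) = 8! / (2! * 6!) = 28.

28


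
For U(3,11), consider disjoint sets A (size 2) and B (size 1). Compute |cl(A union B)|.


|A union B| = 2 + 1 = 3 (disjoint).
In U(3,11), cl(S) = S if |S| < 3, else cl(S) = E.
Since 3 >= 3, cl(A union B) = E.
|cl(A union B)| = 11.

11


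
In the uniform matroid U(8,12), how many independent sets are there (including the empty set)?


Independent sets of U(8,12) are all subsets of size <= 8.
Count = (12 choose 0) + (12 choose 1) + (12 choose 2) + (12 choose 3) + (12 choose 4) + (12 choose 5) + (12 choose 6) + (12 choose 7) + (12 choose 8)
     = 1 + 12 + 66 + 220 + 495 + 792 + 924 + 792 + 495
     = 3797.

3797


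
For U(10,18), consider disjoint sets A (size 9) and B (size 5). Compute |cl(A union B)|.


|A union B| = 9 + 5 = 14 (disjoint).
In U(10,18), cl(S) = S if |S| < 10, else cl(S) = E.
Since 14 >= 10, cl(A union B) = E.
|cl(A union B)| = 18.

18


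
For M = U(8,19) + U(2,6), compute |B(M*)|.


(M1+M2)* = M1* + M2*.
M1* = U(11,19), bases: C(19,11) = 75582.
M2* = U(4,6), bases: C(6,4) = 15.
|B(M*)| = 75582 * 15 = 1133730.

1133730


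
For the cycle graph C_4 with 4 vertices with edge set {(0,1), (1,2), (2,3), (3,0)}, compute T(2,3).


T(C_4; x,y) = x + x^2 + ... + x^(3) + y.
T(2,3) = 2^1 + 2^2 + 2^3 + 3
= 2 + 4 + 8 + 3
= 17.

17


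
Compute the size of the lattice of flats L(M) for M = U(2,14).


Flats of U(2,14): every subset of size < 2 is a flat, plus E itself.
Count = C(14,0) + C(14,1) + 1
     = 1 + 14 + 1
     = 16.

16


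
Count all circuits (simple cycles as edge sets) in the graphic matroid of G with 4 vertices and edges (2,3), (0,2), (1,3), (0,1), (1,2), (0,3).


A circuit in a graphic matroid = edge set of a simple cycle.
G has 4 vertices and 6 edges.
Enumerating all minimal edge subsets forming cycles...
Total circuits found: 7.

7


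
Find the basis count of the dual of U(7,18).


The dual of U(r,n) is U(n-r, n) = U(11,18).
Bases of U(11,18) are all (11)-element subsets.
|B(M*)| = (18 choose 11) = 31824.

31824


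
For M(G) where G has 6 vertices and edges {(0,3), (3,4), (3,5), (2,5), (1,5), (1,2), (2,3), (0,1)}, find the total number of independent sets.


An independent set in a graphic matroid is an acyclic edge subset.
G has 6 vertices and 8 edges.
Enumerate all 2^8 = 256 subsets, checking for acyclicity.
Total independent sets = 172.

172


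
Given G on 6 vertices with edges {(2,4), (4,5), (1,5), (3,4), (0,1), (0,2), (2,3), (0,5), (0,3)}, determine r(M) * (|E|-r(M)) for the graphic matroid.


r(M) = |V| - c = 6 - 1 = 5.
nullity = |E| - r(M) = 9 - 5 = 4.
Product = 5 * 4 = 20.

20


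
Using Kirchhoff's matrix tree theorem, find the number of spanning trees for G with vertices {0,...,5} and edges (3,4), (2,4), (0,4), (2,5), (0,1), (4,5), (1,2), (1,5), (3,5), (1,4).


By Kirchhoff's matrix tree theorem, the number of spanning trees equals
the determinant of any cofactor of the Laplacian matrix L.
G has 6 vertices and 10 edges.
Computing the (5 x 5) cofactor determinant gives 99.

99


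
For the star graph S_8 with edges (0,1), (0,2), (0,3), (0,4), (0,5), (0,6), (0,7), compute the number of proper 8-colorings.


P(tree, k) = k * (k-1)^(7) for any tree on 8 vertices.
P(8) = 8 * 7^7 = 8 * 823543 = 6588344.

6588344


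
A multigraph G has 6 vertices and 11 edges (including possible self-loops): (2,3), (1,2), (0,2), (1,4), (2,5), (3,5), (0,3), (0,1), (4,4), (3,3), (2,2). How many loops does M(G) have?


In a graphic matroid, a loop is a self-loop edge (u,u) with rank 0.
Examining all 11 edges for self-loops...
Self-loops found: (4,4), (3,3), (2,2)
Number of loops = 3.

3


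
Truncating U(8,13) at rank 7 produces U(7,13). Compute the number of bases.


Truncating U(8,13) to rank 7 gives U(7,13).
Bases of U(7,13) are all 7-element subsets of 13 elements.
Number of bases = (13 choose 7) = 1716.

1716


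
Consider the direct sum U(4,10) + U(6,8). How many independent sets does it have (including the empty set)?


For a direct sum, |I(M1+M2)| = |I(M1)| * |I(M2)|.
|I(U(4,10))| = sum C(10,k) for k=0..4 = 386.
|I(U(6,8))| = sum C(8,k) for k=0..6 = 247.
Total = 386 * 247 = 95342.

95342


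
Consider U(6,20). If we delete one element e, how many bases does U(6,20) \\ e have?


Deleting e from U(6,20) gives U(6,19) since n > r.
Bases of U(6,19) = (19 choose 6) = 27132.

27132


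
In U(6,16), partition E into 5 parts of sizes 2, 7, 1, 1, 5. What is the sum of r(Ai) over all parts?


r(Ai) = min(|Ai|, 6) for each part.
Sum = min(2,6) + min(7,6) + min(1,6) + min(1,6) + min(5,6)
    = 2 + 6 + 1 + 1 + 5
    = 15.

15


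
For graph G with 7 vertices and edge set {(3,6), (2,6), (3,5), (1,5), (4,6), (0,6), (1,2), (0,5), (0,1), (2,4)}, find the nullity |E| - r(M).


Cycle rank (nullity) = |E| - r(M) = |E| - (|V| - c).
|E| = 10, |V| = 7, c = 1.
Nullity = 10 - (7 - 1) = 10 - 6 = 4.

4


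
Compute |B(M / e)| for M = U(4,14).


Contracting e from U(4,14) gives U(3,13).
Bases of U(3,13) = C(13,3) = 13! / (3! * 10!) = 286.

286


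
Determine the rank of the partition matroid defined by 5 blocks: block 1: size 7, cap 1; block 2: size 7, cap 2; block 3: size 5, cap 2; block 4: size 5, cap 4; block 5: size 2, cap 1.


Rank of a partition matroid = sum of min(|Si|, ci) for each block.
= min(7,1) + min(7,2) + min(5,2) + min(5,4) + min(2,1)
= 1 + 2 + 2 + 4 + 1
= 10.

10


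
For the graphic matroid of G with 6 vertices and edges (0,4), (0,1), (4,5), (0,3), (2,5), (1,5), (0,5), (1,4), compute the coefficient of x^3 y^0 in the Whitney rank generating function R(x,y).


R(x,y) = sum over A in 2^E of x^(r(E)-r(A)) * y^(|A|-r(A)).
G has 6 vertices, 8 edges. r(E) = 5.
Enumerate all 2^8 = 256 subsets.
Count subsets with r(E)-r(A)=3 and |A|-r(A)=0: 28.

28


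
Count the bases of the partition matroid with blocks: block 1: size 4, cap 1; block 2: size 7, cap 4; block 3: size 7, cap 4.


A basis picks exactly ci elements from block i.
Number of bases = product of C(|Si|, ci).
= C(4,1) * C(7,4) * C(7,4)
= 4 * 35 * 35
= 4900.

4900


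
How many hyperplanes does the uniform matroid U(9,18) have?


Hyperplanes of U(9,18) are flats of rank 8.
In a uniform matroid, these are exactly the (8)-element subsets.
Count = (18 choose 8) = 43758.

43758


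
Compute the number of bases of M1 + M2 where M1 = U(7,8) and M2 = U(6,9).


Bases of a direct sum M1 + M2: |B| = |B(M1)| * |B(M2)|.
|B(U(7,8))| = C(8,7) = 8.
|B(U(6,9))| = C(9,6) = 84.
Total bases = 8 * 84 = 672.

672


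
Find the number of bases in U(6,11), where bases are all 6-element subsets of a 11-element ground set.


Bases of U(6,11) are all 6-element subsets of the 11-element ground set.
Number of bases = C(11,6).
C(11,6) = 462.

462


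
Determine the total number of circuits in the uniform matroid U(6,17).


In U(6,17), circuits are the (7)-element subsets.
Any set of 7 elements is dependent, and removing any one element gives
an independent set of size 6, so it is a minimal dependent set.
Number of circuits = C(17,7) = 19448.

19448


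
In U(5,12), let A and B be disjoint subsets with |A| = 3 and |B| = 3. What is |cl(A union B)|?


|A union B| = 3 + 3 = 6 (disjoint).
In U(5,12), cl(S) = S if |S| < 5, else cl(S) = E.
Since 6 >= 5, cl(A union B) = E.
|cl(A union B)| = 12.

12


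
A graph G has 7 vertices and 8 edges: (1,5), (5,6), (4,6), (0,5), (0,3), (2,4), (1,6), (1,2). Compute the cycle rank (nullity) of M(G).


Cycle rank (nullity) = |E| - r(M) = |E| - (|V| - c).
|E| = 8, |V| = 7, c = 1.
Nullity = 8 - (7 - 1) = 8 - 6 = 2.

2


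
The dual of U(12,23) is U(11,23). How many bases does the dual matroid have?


The dual of U(r,n) is U(n-r, n) = U(11,23).
Bases of U(11,23) are all (11)-element subsets.
|B(M*)| = (23 choose 11) = 1352078.

1352078


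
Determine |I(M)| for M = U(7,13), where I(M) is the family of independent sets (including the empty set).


Independent sets of U(7,13) are all subsets of size <= 7.
Count = (13 choose 0) + (13 choose 1) + (13 choose 2) + (13 choose 3) + (13 choose 4) + (13 choose 5) + (13 choose 6) + (13 choose 7)
     = 1 + 13 + 78 + 286 + 715 + 1287 + 1716 + 1716
     = 5812.

5812


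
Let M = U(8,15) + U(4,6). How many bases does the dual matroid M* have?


(M1+M2)* = M1* + M2*.
M1* = U(7,15), bases: C(15,7) = 6435.
M2* = U(2,6), bases: C(6,2) = 15.
|B(M*)| = 6435 * 15 = 96525.

96525


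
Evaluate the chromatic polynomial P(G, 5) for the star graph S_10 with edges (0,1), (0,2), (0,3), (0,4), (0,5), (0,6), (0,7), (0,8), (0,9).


P(tree, k) = k * (k-1)^(9) for any tree on 10 vertices.
P(5) = 5 * 4^9 = 5 * 262144 = 1310720.

1310720


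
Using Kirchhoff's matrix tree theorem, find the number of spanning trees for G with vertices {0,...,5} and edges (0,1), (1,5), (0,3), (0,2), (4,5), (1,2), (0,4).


By Kirchhoff's matrix tree theorem, the number of spanning trees equals
the determinant of any cofactor of the Laplacian matrix L.
G has 6 vertices and 7 edges.
Computing the (5 x 5) cofactor determinant gives 11.

11


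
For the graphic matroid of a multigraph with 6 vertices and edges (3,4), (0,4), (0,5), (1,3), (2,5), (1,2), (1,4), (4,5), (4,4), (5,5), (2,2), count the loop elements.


In a graphic matroid, a loop is a self-loop edge (u,u) with rank 0.
Examining all 11 edges for self-loops...
Self-loops found: (4,4), (5,5), (2,2)
Number of loops = 3.

3


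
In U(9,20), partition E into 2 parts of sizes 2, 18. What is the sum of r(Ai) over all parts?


r(Ai) = min(|Ai|, 9) for each part.
Sum = min(2,9) + min(18,9)
    = 2 + 9
    = 11.

11


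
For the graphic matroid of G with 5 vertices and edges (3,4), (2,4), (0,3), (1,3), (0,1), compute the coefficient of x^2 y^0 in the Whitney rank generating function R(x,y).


R(x,y) = sum over A in 2^E of x^(r(E)-r(A)) * y^(|A|-r(A)).
G has 5 vertices, 5 edges. r(E) = 4.
Enumerate all 2^5 = 32 subsets.
Count subsets with r(E)-r(A)=2 and |A|-r(A)=0: 10.

10


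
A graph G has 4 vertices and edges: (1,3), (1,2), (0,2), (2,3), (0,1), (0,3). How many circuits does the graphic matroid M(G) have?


A circuit in a graphic matroid = edge set of a simple cycle.
G has 4 vertices and 6 edges.
Enumerating all minimal edge subsets forming cycles...
Total circuits found: 7.

7


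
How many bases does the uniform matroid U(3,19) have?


Bases of U(3,19) are all 3-element subsets of the 19-element ground set.
Number of bases = C(19,3).
(19 choose 3) = 969.

969


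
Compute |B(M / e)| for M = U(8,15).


Contracting e from U(8,15) gives U(7,14).
Bases of U(7,14) = C(14,7) = 3432.

3432


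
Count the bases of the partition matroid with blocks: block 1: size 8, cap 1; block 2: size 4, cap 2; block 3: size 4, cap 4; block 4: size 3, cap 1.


A basis picks exactly ci elements from block i.
Number of bases = product of C(|Si|, ci).
= C(8,1) * C(4,2) * C(4,4) * C(3,1)
= 8 * 6 * 1 * 3
= 144.

144
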